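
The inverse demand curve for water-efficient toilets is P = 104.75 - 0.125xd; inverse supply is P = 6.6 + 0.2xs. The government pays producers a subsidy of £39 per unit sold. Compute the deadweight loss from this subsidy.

Deadweight loss = £2340

Pre-subsidy: 104.75 - 0.125x = 6.6 + 0.2x gives x* = 302 and P* = 67.
With the subsidy, sellers receive Ps = Pb + 39 for each unit, where Pb is the price buyers pay.
On the curves, Pb = 104.75 - 0.125x and Ps = 6.6 + 0.2x; the wedge Ps − Pb = 39 gives 6.6 + 0.2x − (104.75 - 0.125x) = 39, so x' = 422.
Then Pb = 104.75 − 0.125·422 = 52 and Ps = 6.6 + 0.2·422 = 91.
The subsidy expands output by 422 − 302 = 120 past the efficient level; on those units the gap between marginal cost and willingness to pay runs from 0 up to 39.
DWL = ½ × 39 × 120 = 2340.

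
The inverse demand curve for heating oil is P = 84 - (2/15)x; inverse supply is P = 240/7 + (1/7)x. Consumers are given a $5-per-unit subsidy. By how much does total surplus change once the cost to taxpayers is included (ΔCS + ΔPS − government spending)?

Net change in total surplus = -2625/58

Pre-subsidy: 84 - (2/15)x = 240/7 + (1/7)x gives x* = 180 and P* = 60.
With the rebate, buyers effectively pay Pb = Ps − 5, where Ps is the price sellers receive.
On the curves, Pb = 84 - (2/15)x and Ps = 240/7 + (1/7)x; the wedge Ps − Pb = 5 gives 240/7 + (1/7)x − (84 - (2/15)x) = 5, so x' = 5745/29.
Then Pb = 84 − (2/15)·(5745/29) = 1670/29 and Ps = 240/7 + (1/7)·(5745/29) = 1815/29.
ΔCS = ½(180 + 5745/29)(60 − 1670/29) = 383775/841; ΔPS = ½(180 + 5745/29)(1815/29 − 60) = 822375/1682.
Government spending = 5 × 5745/29 = 28725/29.
Net change = 383775/841 + 822375/1682 − 28725/29 = -2625/58. The loss equals the DWL triangle ½·5·525/29.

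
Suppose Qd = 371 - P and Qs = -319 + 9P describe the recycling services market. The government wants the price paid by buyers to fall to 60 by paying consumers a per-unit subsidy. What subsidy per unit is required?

Required subsidy s = 10 per unit

At a buyer price of 60, quantity demanded is 371 − 1·60 = 311.
Sellers supply 311 only when they receive Ps with -319 + 9·Ps = 311, i.e. Ps = 70.
s = Ps − Pb = 70 − 60 = 10.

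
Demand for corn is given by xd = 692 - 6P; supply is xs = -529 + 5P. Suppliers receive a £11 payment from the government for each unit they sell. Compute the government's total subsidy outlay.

Government cost = £616

Pre-subsidy: 692 - 6P = -529 + 5P gives P* = 111, x* = 26.
With the subsidy, sellers receive Ps = Pb + 11 for each unit, where Pb is the price buyers pay.
Supply in terms of Pb becomes xs = -529 + 5(Pb + 11) = -474 + 5Pb. Setting this equal to demand: 692 - 6Pb = -474 + 5Pb, so Pb = 106.
Sellers receive Ps = 106 + 11 = 117; x' = 692 − 6·106 = 56.
Government outlay = subsidy × quantity = 11 × 56 = 616.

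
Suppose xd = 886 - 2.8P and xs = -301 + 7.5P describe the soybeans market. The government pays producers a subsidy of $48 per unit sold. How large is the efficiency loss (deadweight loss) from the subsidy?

Pre-subsidy: 886 - 2.8P = -301 + 7.5P gives P* = 11870/103, x* = 58022/103.
With the subsidy, sellers receive Ps = Pb + 48 for each unit, where Pb is the price buyers pay.
Supply in terms of Pb becomes xs = -301 + 7.5(Pb + 48) = 59 + 7.5Pb. Setting this equal to demand: 886 - 2.8Pb = 59 + 7.5Pb, so Pb = 8270/103.
Sellers receive Ps = 8270/103 + 48 = 13214/103; x' = 886 − 2.8·(8270/103) = 68102/103.
The subsidy expands output by 68102/103 − 58022/103 = 10080/103 past the efficient level; on those units the gap between marginal cost and willingness to pay runs from 0 up to 48.
DWL = ½ × 48 × 10080/103 = 241920/103.

Deadweight loss = 241920/103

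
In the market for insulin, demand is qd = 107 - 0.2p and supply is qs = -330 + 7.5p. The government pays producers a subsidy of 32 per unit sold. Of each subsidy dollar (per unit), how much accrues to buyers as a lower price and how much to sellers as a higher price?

Buyers gain 2400/77 per unit; sellers gain 64/77 per unit

Pre-subsidy: 107 - 0.2p = -330 + 7.5p gives p* = 4370/77, q* = 7365/77.
With the subsidy, sellers receive ps = pb + 32 for each unit, where pb is the price buyers pay.
Supply in terms of pb becomes qs = -330 + 7.5(pb + 32) = -90 + 7.5pb. Setting this equal to demand: 107 - 0.2pb = -90 + 7.5pb, so pb = 1970/77.
Sellers receive ps = 1970/77 + 32 = 4434/77; q' = 107 − 0.2·(1970/77) = 7845/77.
Buyers' price falls by p* − pb = 4370/77 − 1970/77 = 2400/77; sellers' price rises by ps − p* = 4434/77 − 4370/77 = 64/77.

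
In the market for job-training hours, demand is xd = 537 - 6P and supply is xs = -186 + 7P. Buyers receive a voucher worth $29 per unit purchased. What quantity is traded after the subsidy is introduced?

x' = 297

Pre-subsidy: 537 - 6P = -186 + 7P gives P* = 723/13, x* = 2643/13.
With the rebate, buyers effectively pay Pb = Ps − 29, where Ps is the price sellers receive.
Demand in terms of Ps becomes xd = 537 − 6(Ps − 29) = 711 - 6Ps. Setting this equal to supply: 711 - 6Ps = -186 + 7Ps, so Ps = 69.
Buyers pay Pb = 69 − 29 = 40; x' = -186 + 7·69 = 297.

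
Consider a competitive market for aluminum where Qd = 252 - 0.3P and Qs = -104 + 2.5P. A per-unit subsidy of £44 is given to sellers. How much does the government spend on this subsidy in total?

Pre-subsidy: 252 - 0.3P = -104 + 2.5P gives P* = 890/7, Q* = 1497/7.
With the subsidy, sellers receive Ps = Pb + 44 for each unit, where Pb is the price buyers pay.
Supply in terms of Pb becomes Qs = -104 + 2.5(Pb + 44) = 6 + 2.5Pb. Setting this equal to demand: 252 - 0.3Pb = 6 + 2.5Pb, so Pb = 615/7.
Sellers receive Ps = 615/7 + 44 = 923/7; Q' = 252 − 0.3·(615/7) = 3159/14.
Government outlay = subsidy × quantity = 44 × 3159/14 = 69498/7.

Government cost = 69498/7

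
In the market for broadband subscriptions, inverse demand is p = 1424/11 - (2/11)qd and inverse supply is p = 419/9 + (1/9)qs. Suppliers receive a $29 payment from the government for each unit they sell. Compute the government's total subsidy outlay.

Pre-subsidy: 1424/11 - (2/11)q = 419/9 + (1/9)q gives q* = 283 and p* = 78.
With the subsidy, sellers receive ps = pb + 29 for each unit, where pb is the price buyers pay.
On the curves, pb = 1424/11 - (2/11)q and ps = 419/9 + (1/9)q; the wedge ps − pb = 29 gives 419/9 + (1/9)q − (1424/11 - (2/11)q) = 29, so q' = 382.
Then pb = 1424/11 − (2/11)·382 = 60 and ps = 419/9 + (1/9)·382 = 89.
Government outlay = subsidy × quantity = 29 × 382 = 11078.

Government cost = $11078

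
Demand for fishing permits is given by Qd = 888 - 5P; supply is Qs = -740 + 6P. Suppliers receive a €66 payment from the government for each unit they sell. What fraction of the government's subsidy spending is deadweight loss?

DWL / government spending = 45/164

Pre-subsidy: 888 - 5P = -740 + 6P gives P* = 148, Q* = 148.
With the subsidy, sellers receive Ps = Pb + 66 for each unit, where Pb is the price buyers pay.
Supply in terms of Pb becomes Qs = -740 + 6(Pb + 66) = -344 + 6Pb. Setting this equal to demand: 888 - 5Pb = -344 + 6Pb, so Pb = 112.
Sellers receive Ps = 112 + 66 = 178; Q' = 888 − 5·112 = 328.
ΔCS = ½(148 + 328)(148 − 112) = 8568; ΔPS = ½(148 + 328)(178 − 148) = 7140.
Government spending = 66 × 328 = 21648.
DWL = ½ × 66 × (328 − 148) = 5940; fraction = 5940 / 21648 = 45/164.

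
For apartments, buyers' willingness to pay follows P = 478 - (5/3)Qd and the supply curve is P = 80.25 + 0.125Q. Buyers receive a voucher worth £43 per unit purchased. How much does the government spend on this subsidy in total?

Pre-subsidy: 478 - (5/3)Q = 80.25 + 0.125Q gives Q* = 222 and P* = 108.
With the rebate, buyers effectively pay Pb = Ps − 43, where Ps is the price sellers receive.
On the curves, Pb = 478 - (5/3)Q and Ps = 80.25 + 0.125Q; the wedge Ps − Pb = 43 gives 80.25 + 0.125Q − (478 - (5/3)Q) = 43, so Q' = 246.
Then Pb = 478 − (5/3)·246 = 68 and Ps = 80.25 + 0.125·246 = 111.
Government outlay = subsidy × quantity = 43 × 246 = 10578.

Government cost = £10578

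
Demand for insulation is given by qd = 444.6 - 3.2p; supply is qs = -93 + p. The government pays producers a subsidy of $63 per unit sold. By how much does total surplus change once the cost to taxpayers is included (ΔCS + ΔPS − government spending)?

Pre-subsidy: 444.6 - 3.2p = -93 + p gives p* = 128, q* = 35.
With the subsidy, sellers receive ps = pb + 63 for each unit, where pb is the price buyers pay.
Supply in terms of pb becomes qs = -93 + 1(pb + 63) = -30 + pb. Setting this equal to demand: 444.6 - 3.2pb = -30 + pb, so pb = 113.
Sellers receive ps = 113 + 63 = 176; q' = 444.6 − 3.2·113 = 83.
ΔCS = ½(35 + 83)(128 − 113) = 885; ΔPS = ½(35 + 83)(176 − 128) = 2832.
Government spending = 63 × 83 = 5229.
Net change = 885 + 2832 − 5229 = -1512. The loss equals the DWL triangle ½·63·48.

Net change in total surplus = -$1512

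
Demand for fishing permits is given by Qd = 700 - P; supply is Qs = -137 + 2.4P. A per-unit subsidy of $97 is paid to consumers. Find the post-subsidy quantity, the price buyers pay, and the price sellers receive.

Q' = 8879/17; buyers pay 3021/17; sellers receive 4670/17

Pre-subsidy: 700 - P = -137 + 2.4P gives P* = 4185/17, Q* = 7715/17.
With the rebate, buyers effectively pay Pb = Ps − 97, where Ps is the price sellers receive.
Demand in terms of Ps becomes Qd = 700 − 1(Ps − 97) = 797 - Ps. Setting this equal to supply: 797 - Ps = -137 + 2.4Ps, so Ps = 4670/17.
Buyers pay Pb = 4670/17 − 97 = 3021/17; Q' = -137 + 2.4·(4670/17) = 8879/17.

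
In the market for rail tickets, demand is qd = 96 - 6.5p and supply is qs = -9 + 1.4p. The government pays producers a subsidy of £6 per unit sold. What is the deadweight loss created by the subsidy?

Pre-subsidy: 96 - 6.5p = -9 + 1.4p gives p* = 1050/79, q* = 759/79.
With the subsidy, sellers receive ps = pb + 6 for each unit, where pb is the price buyers pay.
Supply in terms of pb becomes qs = -9 + 1.4(pb + 6) = -0.6 + 1.4pb. Setting this equal to demand: 96 - 6.5pb = -0.6 + 1.4pb, so pb = 966/79.
Sellers receive ps = 966/79 + 6 = 1440/79; q' = 96 − 6.5·(966/79) = 1305/79.
The subsidy expands output by 1305/79 − 759/79 = 546/79 past the efficient level; on those units the gap between marginal cost and willingness to pay runs from 0 up to 6.
DWL = ½ × 6 × 546/79 = 1638/79.

Deadweight loss = 1638/79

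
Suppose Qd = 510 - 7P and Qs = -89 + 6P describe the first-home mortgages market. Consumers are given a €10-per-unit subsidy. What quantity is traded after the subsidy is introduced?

Q' = 2857/13

Pre-subsidy: 510 - 7P = -89 + 6P gives P* = 599/13, Q* = 2437/13.
With the rebate, buyers effectively pay Pb = Ps − 10, where Ps is the price sellers receive.
Demand in terms of Ps becomes Qd = 510 − 7(Ps − 10) = 580 - 7Ps. Setting this equal to supply: 580 - 7Ps = -89 + 6Ps, so Ps = 669/13.
Buyers pay Pb = 669/13 − 10 = 539/13; Q' = -89 + 6·(669/13) = 2857/13.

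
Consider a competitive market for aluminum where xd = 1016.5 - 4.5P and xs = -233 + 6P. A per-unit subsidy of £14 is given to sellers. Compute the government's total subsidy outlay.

Pre-subsidy: 1016.5 - 4.5P = -233 + 6P gives P* = 119, x* = 481.
With the subsidy, sellers receive Ps = Pb + 14 for each unit, where Pb is the price buyers pay.
Supply in terms of Pb becomes xs = -233 + 6(Pb + 14) = -149 + 6Pb. Setting this equal to demand: 1016.5 - 4.5Pb = -149 + 6Pb, so Pb = 111.
Sellers receive Ps = 111 + 14 = 125; x' = 1016.5 − 4.5·111 = 517.
Government outlay = subsidy × quantity = 14 × 517 = 7238.

Government cost = £7238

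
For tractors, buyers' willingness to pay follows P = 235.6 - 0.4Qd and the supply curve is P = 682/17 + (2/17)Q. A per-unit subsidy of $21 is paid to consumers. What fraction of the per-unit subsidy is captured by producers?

Pre-subsidy: 235.6 - 0.4Q = 682/17 + (2/17)Q gives Q* = 4154/11 and P* = 930/11.
With the rebate, buyers effectively pay Pb = Ps − 21, where Ps is the price sellers receive.
On the curves, Pb = 235.6 - 0.4Q and Ps = 682/17 + (2/17)Q; the wedge Ps − Pb = 21 gives 682/17 + (2/17)Q − (235.6 - 0.4Q) = 21, so Q' = 18401/44.
Then Pb = 235.6 − 0.4·(18401/44) = 1503/22 and Ps = 682/17 + (2/17)·(18401/44) = 1965/22.
Buyers' price falls by P* − Pb = 930/11 − 1503/22 = 357/22; sellers' price rises by Ps − P* = 1965/22 − 930/11 = 105/22.
So producers capture (105/22)/21 = 5/22 of each unit of subsidy.

Producer share = 5/22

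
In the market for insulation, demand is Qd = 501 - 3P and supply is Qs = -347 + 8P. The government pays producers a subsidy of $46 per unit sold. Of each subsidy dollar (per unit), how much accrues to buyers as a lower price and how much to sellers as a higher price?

Pre-subsidy: 501 - 3P = -347 + 8P gives P* = 848/11, Q* = 2967/11.
With the subsidy, sellers receive Ps = Pb + 46 for each unit, where Pb is the price buyers pay.
Supply in terms of Pb becomes Qs = -347 + 8(Pb + 46) = 21 + 8Pb. Setting this equal to demand: 501 - 3Pb = 21 + 8Pb, so Pb = 480/11.
Sellers receive Ps = 480/11 + 46 = 986/11; Q' = 501 − 3·(480/11) = 4071/11.
Buyers' price falls by P* − Pb = 848/11 − 480/11 = 368/11; sellers' price rises by Ps − P* = 986/11 − 848/11 = 138/11.

Buyers gain 368/11 per unit; sellers gain 138/11 per unit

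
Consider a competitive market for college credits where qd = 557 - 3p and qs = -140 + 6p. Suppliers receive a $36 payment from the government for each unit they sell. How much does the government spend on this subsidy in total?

Government cost = $14280

Pre-subsidy: 557 - 3p = -140 + 6p gives p* = 697/9, q* = 974/3.
With the subsidy, sellers receive ps = pb + 36 for each unit, where pb is the price buyers pay.
Supply in terms of pb becomes qs = -140 + 6(pb + 36) = 76 + 6pb. Setting this equal to demand: 557 - 3pb = 76 + 6pb, so pb = 481/9.
Sellers receive ps = 481/9 + 36 = 805/9; q' = 557 − 3·(481/9) = 1190/3.
Government outlay = subsidy × quantity = 36 × 1190/3 = 14280.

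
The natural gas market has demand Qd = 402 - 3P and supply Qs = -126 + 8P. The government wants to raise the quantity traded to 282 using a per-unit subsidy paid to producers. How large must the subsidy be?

Required subsidy s = 11 per unit

At Q = 282, invert demand for the buyer price: Pb = (402 − 282)/3 = 40; invert supply for the seller price: Ps = (282 − (-126))/8 = 51.
The subsidy must fill the gap: s = Ps − Pb = 51 − 40 = 11.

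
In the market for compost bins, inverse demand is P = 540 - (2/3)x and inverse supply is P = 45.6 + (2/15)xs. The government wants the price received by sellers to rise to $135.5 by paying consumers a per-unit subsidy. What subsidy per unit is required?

At a seller price of 135.5, quantity supplied is -342 + 7.5·135.5 = 674.25.
Buyers absorb 674.25 only when they pay Pb = 540 − (2/3)·674.25 = 90.5.
s = Ps − Pb = 135.5 − 90.5 = 45.

Required subsidy s = $45 per unit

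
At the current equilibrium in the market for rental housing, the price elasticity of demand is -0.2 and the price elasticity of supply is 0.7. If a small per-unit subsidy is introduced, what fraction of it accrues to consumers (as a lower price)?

For a small subsidy around the equilibrium, the benefit split depends on the relative slopes, which at a point are proportional to the elasticities.
Buyer share = εs/(εs + |εd|) = 0.7/(0.7 + 0.2) = 7/9; seller share = |εd|/(εs + |εd|) = 2/9.

Consumer share = 7/9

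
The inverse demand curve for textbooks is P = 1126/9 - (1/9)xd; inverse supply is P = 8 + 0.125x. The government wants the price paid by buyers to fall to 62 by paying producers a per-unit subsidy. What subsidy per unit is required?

At a buyer price of 62, quantity demanded is 1126 − 9·62 = 568.
Sellers supply 568 only when they receive Ps = 8 + 0.125·568 = 79.
s = Ps − Pb = 79 − 62 = 17.

Required subsidy s = 17 per unit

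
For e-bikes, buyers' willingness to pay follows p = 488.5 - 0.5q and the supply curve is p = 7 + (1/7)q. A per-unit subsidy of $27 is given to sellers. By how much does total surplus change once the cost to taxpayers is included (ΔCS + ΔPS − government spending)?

Pre-subsidy: 488.5 - 0.5q = 7 + (1/7)q gives q* = 749 and p* = 114.
With the subsidy, sellers receive ps = pb + 27 for each unit, where pb is the price buyers pay.
On the curves, pb = 488.5 - 0.5q and ps = 7 + (1/7)q; the wedge ps − pb = 27 gives 7 + (1/7)q − (488.5 - 0.5q) = 27, so q' = 791.
Then pb = 488.5 − 0.5·791 = 93 and ps = 7 + (1/7)·791 = 120.
ΔCS = ½(749 + 791)(114 − 93) = 16170; ΔPS = ½(749 + 791)(120 − 114) = 4620.
Government spending = 27 × 791 = 21357.
Net change = 16170 + 4620 − 21357 = -567. The loss equals the DWL triangle ½·27·42.

Net change in total surplus = -$567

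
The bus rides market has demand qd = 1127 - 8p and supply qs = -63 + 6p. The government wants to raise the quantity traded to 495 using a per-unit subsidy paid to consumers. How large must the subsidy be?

Required subsidy s = 14 per unit

At q = 495, invert demand for the buyer price: pb = (1127 − 495)/8 = 79; invert supply for the seller price: ps = (495 − (-63))/6 = 93.
The subsidy must fill the gap: s = ps − pb = 93 − 79 = 14.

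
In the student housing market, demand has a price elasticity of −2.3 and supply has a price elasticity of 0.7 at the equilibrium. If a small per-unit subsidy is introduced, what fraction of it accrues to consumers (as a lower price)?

Consumer share = 7/30

For a small subsidy around the equilibrium, the benefit split depends on the relative slopes, which at a point are proportional to the elasticities.
Buyer share = εs/(εs + |εd|) = 0.7/(0.7 + 2.3) = 7/30; seller share = |εd|/(εs + |εd|) = 23/30.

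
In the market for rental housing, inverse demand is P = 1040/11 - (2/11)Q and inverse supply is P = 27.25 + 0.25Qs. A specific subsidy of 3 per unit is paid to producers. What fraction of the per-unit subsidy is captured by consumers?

Consumer share = 8/19

Pre-subsidy: 1040/11 - (2/11)Q = 27.25 + 0.25Q gives Q* = 2961/19 and P* = 1258/19.
With the subsidy, sellers receive Ps = Pb + 3 for each unit, where Pb is the price buyers pay.
On the curves, Pb = 1040/11 - (2/11)Q and Ps = 27.25 + 0.25Q; the wedge Ps − Pb = 3 gives 27.25 + 0.25Q − (1040/11 - (2/11)Q) = 3, so Q' = 3093/19.
Then Pb = 1040/11 − (2/11)·(3093/19) = 1234/19 and Ps = 27.25 + 0.25·(3093/19) = 1291/19.
Buyers' price falls by P* − Pb = 1258/19 − 1234/19 = 24/19; sellers' price rises by Ps − P* = 1291/19 − 1258/19 = 33/19.
So consumers capture (24/19)/3 = 8/19 of each unit of subsidy.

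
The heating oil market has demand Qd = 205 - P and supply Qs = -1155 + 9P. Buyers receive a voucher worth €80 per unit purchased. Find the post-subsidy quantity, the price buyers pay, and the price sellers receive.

Pre-subsidy: 205 - P = -1155 + 9P gives P* = 136, Q* = 69.
With the rebate, buyers effectively pay Pb = Ps − 80, where Ps is the price sellers receive.
Demand in terms of Ps becomes Qd = 205 − 1(Ps − 80) = 285 - Ps. Setting this equal to supply: 285 - Ps = -1155 + 9Ps, so Ps = 144.
Buyers pay Pb = 144 − 80 = 64; Q' = -1155 + 9·144 = 141.

Q' = 141; buyers pay €64; sellers receive €144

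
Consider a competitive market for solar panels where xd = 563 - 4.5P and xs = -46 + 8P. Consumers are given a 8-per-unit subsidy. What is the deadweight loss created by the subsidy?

Deadweight loss = 92.16

Pre-subsidy: 563 - 4.5P = -46 + 8P gives P* = 48.72, x* = 343.76.
With the rebate, buyers effectively pay Pb = Ps − 8, where Ps is the price sellers receive.
Demand in terms of Ps becomes xd = 563 − 4.5(Ps − 8) = 599 - 4.5Ps. Setting this equal to supply: 599 - 4.5Ps = -46 + 8Ps, so Ps = 51.6.
Buyers pay Pb = 51.6 − 8 = 43.6; x' = -46 + 8·51.6 = 366.8.
The subsidy expands output by 366.8 − 343.76 = 23.04 past the efficient level; on those units the gap between marginal cost and willingness to pay runs from 0 up to 8.
DWL = ½ × 8 × 23.04 = 92.16.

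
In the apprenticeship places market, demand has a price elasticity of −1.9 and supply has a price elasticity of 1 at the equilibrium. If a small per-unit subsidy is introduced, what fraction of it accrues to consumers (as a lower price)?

For a small subsidy around the equilibrium, the benefit split depends on the relative slopes, which at a point are proportional to the elasticities.
Buyer share = εs/(εs + |εd|) = 1/(1 + 1.9) = 10/29; seller share = |εd|/(εs + |εd|) = 19/29.

Consumer share = 10/29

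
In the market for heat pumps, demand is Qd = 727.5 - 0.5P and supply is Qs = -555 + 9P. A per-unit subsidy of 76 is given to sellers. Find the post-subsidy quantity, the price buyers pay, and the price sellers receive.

Q' = 696; buyers pay 63; sellers receive 139

Pre-subsidy: 727.5 - 0.5P = -555 + 9P gives P* = 135, Q* = 660.
With the subsidy, sellers receive Ps = Pb + 76 for each unit, where Pb is the price buyers pay.
Supply in terms of Pb becomes Qs = -555 + 9(Pb + 76) = 129 + 9Pb. Setting this equal to demand: 727.5 - 0.5Pb = 129 + 9Pb, so Pb = 63.
Sellers receive Ps = 63 + 76 = 139; Q' = 727.5 − 0.5·63 = 696.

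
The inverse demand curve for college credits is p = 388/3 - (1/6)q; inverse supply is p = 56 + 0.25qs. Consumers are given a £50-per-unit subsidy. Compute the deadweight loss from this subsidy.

Deadweight loss = £3000

Pre-subsidy: 388/3 - (1/6)q = 56 + 0.25q gives q* = 176 and p* = 100.
With the rebate, buyers effectively pay pb = ps − 50, where ps is the price sellers receive.
On the curves, pb = 388/3 - (1/6)q and ps = 56 + 0.25q; the wedge ps − pb = 50 gives 56 + 0.25q − (388/3 - (1/6)q) = 50, so q' = 296.
Then pb = 388/3 − (1/6)·296 = 80 and ps = 56 + 0.25·296 = 130.
The subsidy expands output by 296 − 176 = 120 past the efficient level; on those units the gap between marginal cost and willingness to pay runs from 0 up to 50.
DWL = ½ × 50 × 120 = 3000.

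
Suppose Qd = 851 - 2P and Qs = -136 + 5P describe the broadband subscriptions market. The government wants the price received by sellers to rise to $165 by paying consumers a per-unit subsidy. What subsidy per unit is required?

At a seller price of 165, quantity supplied is -136 + 5·165 = 689.
Buyers absorb 689 only when they pay Pb with 851 − 2·Pb = 689, i.e. Pb = 81.
s = Ps − Pb = 165 − 81 = 84.

Required subsidy s = $84 per unit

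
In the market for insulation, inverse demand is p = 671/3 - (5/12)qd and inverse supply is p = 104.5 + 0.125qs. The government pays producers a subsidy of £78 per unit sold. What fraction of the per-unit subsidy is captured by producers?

Pre-subsidy: 671/3 - (5/12)q = 104.5 + 0.125q gives q* = 220 and p* = 132.
With the subsidy, sellers receive ps = pb + 78 for each unit, where pb is the price buyers pay.
On the curves, pb = 671/3 - (5/12)q and ps = 104.5 + 0.125q; the wedge ps − pb = 78 gives 104.5 + 0.125q − (671/3 - (5/12)q) = 78, so q' = 364.
Then pb = 671/3 − (5/12)·364 = 72 and ps = 104.5 + 0.125·364 = 150.
Buyers' price falls by p* − pb = 132 − 72 = 60; sellers' price rises by ps − p* = 150 − 132 = 18.
So producers capture 18/78 = 3/13 of each unit of subsidy.

Producer share = 3/13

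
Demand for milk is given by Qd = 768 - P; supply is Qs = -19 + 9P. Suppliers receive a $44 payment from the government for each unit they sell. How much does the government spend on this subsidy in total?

Pre-subsidy: 768 - P = -19 + 9P gives P* = 78.7, Q* = 689.3.
With the subsidy, sellers receive Ps = Pb + 44 for each unit, where Pb is the price buyers pay.
Supply in terms of Pb becomes Qs = -19 + 9(Pb + 44) = 377 + 9Pb. Setting this equal to demand: 768 - Pb = 377 + 9Pb, so Pb = 39.1.
Sellers receive Ps = 39.1 + 44 = 83.1; Q' = 768 − 1·39.1 = 728.9.
Government outlay = subsidy × quantity = 44 × 728.9 = 32071.6.

Government cost = $32071.6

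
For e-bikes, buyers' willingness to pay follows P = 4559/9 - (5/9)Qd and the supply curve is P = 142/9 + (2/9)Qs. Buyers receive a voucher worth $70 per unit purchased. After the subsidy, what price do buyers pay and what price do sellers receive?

Pre-subsidy: 4559/9 - (5/9)Q = 142/9 + (2/9)Q gives Q* = 631 and P* = 156.
With the rebate, buyers effectively pay Pb = Ps − 70, where Ps is the price sellers receive.
On the curves, Pb = 4559/9 - (5/9)Q and Ps = 142/9 + (2/9)Q; the wedge Ps − Pb = 70 gives 142/9 + (2/9)Q − (4559/9 - (5/9)Q) = 70, so Q' = 721.
Then Pb = 4559/9 − (5/9)·721 = 106 and Ps = 142/9 + (2/9)·721 = 176.

Buyers pay $106; sellers receive $176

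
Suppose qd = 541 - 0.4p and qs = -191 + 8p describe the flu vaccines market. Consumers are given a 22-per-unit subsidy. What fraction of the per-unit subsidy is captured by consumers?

Consumer share = 20/21

Pre-subsidy: 541 - 0.4p = -191 + 8p gives p* = 610/7, q* = 3543/7.
With the rebate, buyers effectively pay pb = ps − 22, where ps is the price sellers receive.
Demand in terms of ps becomes qd = 541 − 0.4(ps − 22) = 549.8 - 0.4ps. Setting this equal to supply: 549.8 - 0.4ps = -191 + 8ps, so ps = 1852/21.
Buyers pay pb = 1852/21 − 22 = 1390/21; q' = -191 + 8·(1852/21) = 10805/21.
Buyers' price falls by p* − pb = 610/7 − 1390/21 = 440/21; sellers' price rises by ps − p* = 1852/21 − 610/7 = 22/21.
So consumers capture (440/21)/22 = 20/21 of each unit of subsidy.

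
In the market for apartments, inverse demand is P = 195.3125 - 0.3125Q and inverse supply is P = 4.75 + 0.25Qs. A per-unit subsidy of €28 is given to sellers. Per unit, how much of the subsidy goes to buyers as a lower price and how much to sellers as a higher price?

Pre-subsidy: 195.3125 - 0.3125Q = 4.75 + 0.25Q gives Q* = 3049/9 and P* = 805/9.
With the subsidy, sellers receive Ps = Pb + 28 for each unit, where Pb is the price buyers pay.
On the curves, Pb = 195.3125 - 0.3125Q and Ps = 4.75 + 0.25Q; the wedge Ps − Pb = 28 gives 4.75 + 0.25Q − (195.3125 - 0.3125Q) = 28, so Q' = 3497/9.
Then Pb = 195.3125 − 0.3125·(3497/9) = 665/9 and Ps = 4.75 + 0.25·(3497/9) = 917/9.
Buyers' price falls by P* − Pb = 805/9 − 665/9 = 140/9; sellers' price rises by Ps − P* = 917/9 − 805/9 = 112/9.

Buyers gain 140/9 per unit; sellers gain 112/9 per unit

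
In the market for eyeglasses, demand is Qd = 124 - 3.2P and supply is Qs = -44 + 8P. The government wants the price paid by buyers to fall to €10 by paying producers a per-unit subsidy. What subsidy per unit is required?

Required subsidy s = €7 per unit

At a buyer price of 10, quantity demanded is 124 − 3.2·10 = 92.
Sellers supply 92 only when they receive Ps with -44 + 8·Ps = 92, i.e. Ps = 17.
s = Ps − Pb = 17 − 10 = 7.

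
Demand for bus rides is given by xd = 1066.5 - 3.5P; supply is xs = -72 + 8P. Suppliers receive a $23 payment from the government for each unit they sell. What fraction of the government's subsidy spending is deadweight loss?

Pre-subsidy: 1066.5 - 3.5P = -72 + 8P gives P* = 99, x* = 720.
With the subsidy, sellers receive Ps = Pb + 23 for each unit, where Pb is the price buyers pay.
Supply in terms of Pb becomes xs = -72 + 8(Pb + 23) = 112 + 8Pb. Setting this equal to demand: 1066.5 - 3.5Pb = 112 + 8Pb, so Pb = 83.
Sellers receive Ps = 83 + 23 = 106; x' = 1066.5 − 3.5·83 = 776.
ΔCS = ½(720 + 776)(99 − 83) = 11968; ΔPS = ½(720 + 776)(106 − 99) = 5236.
Government spending = 23 × 776 = 17848.
DWL = ½ × 23 × (776 − 720) = 644; fraction = 644 / 17848 = 7/194.

DWL / government spending = 7/194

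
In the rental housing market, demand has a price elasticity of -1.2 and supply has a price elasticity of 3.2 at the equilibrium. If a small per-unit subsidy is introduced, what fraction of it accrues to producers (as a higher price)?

Producer share = 3/11

For a small subsidy around the equilibrium, the benefit split depends on the relative slopes, which at a point are proportional to the elasticities.
Buyer share = εs/(εs + |εd|) = 3.2/(3.2 + 1.2) = 8/11; seller share = |εd|/(εs + |εd|) = 3/11.
So producers capture 3/11 of the subsidy.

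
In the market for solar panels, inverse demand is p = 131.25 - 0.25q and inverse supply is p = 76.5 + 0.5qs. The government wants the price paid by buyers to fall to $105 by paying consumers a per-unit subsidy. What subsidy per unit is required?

Required subsidy s = $24 per unit

At a buyer price of 105, quantity demanded is 525 − 4·105 = 105.
Sellers supply 105 only when they receive ps = 76.5 + 0.5·105 = 129.
s = ps − pb = 129 − 105 = 24.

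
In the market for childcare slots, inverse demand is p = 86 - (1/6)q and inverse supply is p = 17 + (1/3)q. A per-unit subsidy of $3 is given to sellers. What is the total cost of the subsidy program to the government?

Government cost = $432

Pre-subsidy: 86 - (1/6)q = 17 + (1/3)q gives q* = 138 and p* = 63.
With the subsidy, sellers receive ps = pb + 3 for each unit, where pb is the price buyers pay.
On the curves, pb = 86 - (1/6)q and ps = 17 + (1/3)q; the wedge ps − pb = 3 gives 17 + (1/3)q − (86 - (1/6)q) = 3, so q' = 144.
Then pb = 86 − (1/6)·144 = 62 and ps = 17 + (1/3)·144 = 65.
Government outlay = subsidy × quantity = 3 × 144 = 432.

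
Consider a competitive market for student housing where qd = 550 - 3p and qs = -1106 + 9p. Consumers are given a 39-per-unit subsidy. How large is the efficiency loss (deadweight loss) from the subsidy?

Pre-subsidy: 550 - 3p = -1106 + 9p gives p* = 138, q* = 136.
With the rebate, buyers effectively pay pb = ps − 39, where ps is the price sellers receive.
Demand in terms of ps becomes qd = 550 − 3(ps − 39) = 667 - 3ps. Setting this equal to supply: 667 - 3ps = -1106 + 9ps, so ps = 147.75.
Buyers pay pb = 147.75 − 39 = 108.75; q' = -1106 + 9·147.75 = 223.75.
The subsidy expands output by 223.75 − 136 = 87.75 past the efficient level; on those units the gap between marginal cost and willingness to pay runs from 0 up to 39.
DWL = ½ × 39 × 87.75 = 1711.125.

Deadweight loss = 1711.125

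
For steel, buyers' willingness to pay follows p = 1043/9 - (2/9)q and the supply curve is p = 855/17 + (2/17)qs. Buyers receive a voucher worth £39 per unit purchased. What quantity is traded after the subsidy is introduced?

Pre-subsidy: 1043/9 - (2/9)q = 855/17 + (2/17)q gives q* = 193 and p* = 73.
With the rebate, buyers effectively pay pb = ps − 39, where ps is the price sellers receive.
On the curves, pb = 1043/9 - (2/9)q and ps = 855/17 + (2/17)q; the wedge ps − pb = 39 gives 855/17 + (2/17)q − (1043/9 - (2/9)q) = 39, so q' = 307.75.
Then pb = 1043/9 − (2/9)·307.75 = 47.5 and ps = 855/17 + (2/17)·307.75 = 86.5.

q' = 307.75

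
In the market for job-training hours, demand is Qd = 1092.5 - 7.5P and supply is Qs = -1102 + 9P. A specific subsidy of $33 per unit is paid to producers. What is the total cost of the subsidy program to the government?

Government cost = $7590

Pre-subsidy: 1092.5 - 7.5P = -1102 + 9P gives P* = 133, Q* = 95.
With the subsidy, sellers receive Ps = Pb + 33 for each unit, where Pb is the price buyers pay.
Supply in terms of Pb becomes Qs = -1102 + 9(Pb + 33) = -805 + 9Pb. Setting this equal to demand: 1092.5 - 7.5Pb = -805 + 9Pb, so Pb = 115.
Sellers receive Ps = 115 + 33 = 148; Q' = 1092.5 − 7.5·115 = 230.
Government outlay = subsidy × quantity = 33 × 230 = 7590.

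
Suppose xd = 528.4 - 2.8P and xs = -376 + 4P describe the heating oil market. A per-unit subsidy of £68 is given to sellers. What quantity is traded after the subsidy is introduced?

x' = 268

Pre-subsidy: 528.4 - 2.8P = -376 + 4P gives P* = 133, x* = 156.
With the subsidy, sellers receive Ps = Pb + 68 for each unit, where Pb is the price buyers pay.
Supply in terms of Pb becomes xs = -376 + 4(Pb + 68) = -104 + 4Pb. Setting this equal to demand: 528.4 - 2.8Pb = -104 + 4Pb, so Pb = 93.
Sellers receive Ps = 93 + 68 = 161; x' = 528.4 − 2.8·93 = 268.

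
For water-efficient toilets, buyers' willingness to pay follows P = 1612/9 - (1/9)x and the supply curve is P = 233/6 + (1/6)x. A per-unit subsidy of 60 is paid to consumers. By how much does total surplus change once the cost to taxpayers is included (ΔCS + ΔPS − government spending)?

Net change in total surplus = -6480

Pre-subsidy: 1612/9 - (1/9)x = 233/6 + (1/6)x gives x* = 505 and P* = 123.
With the rebate, buyers effectively pay Pb = Ps − 60, where Ps is the price sellers receive.
On the curves, Pb = 1612/9 - (1/9)x and Ps = 233/6 + (1/6)x; the wedge Ps − Pb = 60 gives 233/6 + (1/6)x − (1612/9 - (1/9)x) = 60, so x' = 721.
Then Pb = 1612/9 − (1/9)·721 = 99 and Ps = 233/6 + (1/6)·721 = 159.
ΔCS = ½(505 + 721)(123 − 99) = 14712; ΔPS = ½(505 + 721)(159 − 123) = 22068.
Government spending = 60 × 721 = 43260.
Net change = 14712 + 22068 − 43260 = -6480. The loss equals the DWL triangle ½·60·216.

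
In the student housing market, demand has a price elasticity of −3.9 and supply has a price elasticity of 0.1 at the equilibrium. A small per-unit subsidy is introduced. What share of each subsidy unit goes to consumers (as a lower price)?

Consumer share = 0.025

For a small subsidy around the equilibrium, the benefit split depends on the relative slopes, which at a point are proportional to the elasticities.
Buyer share = εs/(εs + |εd|) = 0.1/(0.1 + 3.9) = 0.025; seller share = |εd|/(εs + |εd|) = 0.975.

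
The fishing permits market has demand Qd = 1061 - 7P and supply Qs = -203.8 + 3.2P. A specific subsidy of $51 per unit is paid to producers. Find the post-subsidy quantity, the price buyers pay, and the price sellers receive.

Q' = 305; buyers pay $108; sellers receive $159

Pre-subsidy: 1061 - 7P = -203.8 + 3.2P gives P* = 124, Q* = 193.
With the subsidy, sellers receive Ps = Pb + 51 for each unit, where Pb is the price buyers pay.
Supply in terms of Pb becomes Qs = -203.8 + 3.2(Pb + 51) = -40.6 + 3.2Pb. Setting this equal to demand: 1061 - 7Pb = -40.6 + 3.2Pb, so Pb = 108.
Sellers receive Ps = 108 + 51 = 159; Q' = 1061 − 7·108 = 305.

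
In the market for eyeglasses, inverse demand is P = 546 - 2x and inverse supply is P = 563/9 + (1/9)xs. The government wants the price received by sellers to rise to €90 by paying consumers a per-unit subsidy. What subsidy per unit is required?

At a seller price of 90, quantity supplied is -563 + 9·90 = 247.
Buyers absorb 247 only when they pay Pb = 546 − 2·247 = 52.
s = Ps − Pb = 90 − 52 = 38.

Required subsidy s = €38 per unit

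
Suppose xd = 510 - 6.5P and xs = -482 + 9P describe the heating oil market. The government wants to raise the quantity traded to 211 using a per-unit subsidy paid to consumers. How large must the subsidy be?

Required subsidy s = 31 per unit

At x = 211, invert demand for the buyer price: Pb = (510 − 211)/6.5 = 46; invert supply for the seller price: Ps = (211 − (-482))/9 = 77.
The subsidy must fill the gap: s = Ps − Pb = 77 − 46 = 31.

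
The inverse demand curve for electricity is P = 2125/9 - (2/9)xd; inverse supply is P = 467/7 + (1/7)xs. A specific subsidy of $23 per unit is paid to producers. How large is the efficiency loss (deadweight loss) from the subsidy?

Deadweight loss = $724.5

Pre-subsidy: 2125/9 - (2/9)x = 467/7 + (1/7)x gives x* = 464 and P* = 133.
With the subsidy, sellers receive Ps = Pb + 23 for each unit, where Pb is the price buyers pay.
On the curves, Pb = 2125/9 - (2/9)x and Ps = 467/7 + (1/7)x; the wedge Ps − Pb = 23 gives 467/7 + (1/7)x − (2125/9 - (2/9)x) = 23, so x' = 527.
Then Pb = 2125/9 − (2/9)·527 = 119 and Ps = 467/7 + (1/7)·527 = 142.
The subsidy expands output by 527 − 464 = 63 past the efficient level; on those units the gap between marginal cost and willingness to pay runs from 0 up to 23.
DWL = ½ × 23 × 63 = 724.5.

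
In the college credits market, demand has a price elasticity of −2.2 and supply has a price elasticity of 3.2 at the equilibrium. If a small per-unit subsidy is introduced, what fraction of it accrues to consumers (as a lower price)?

For a small subsidy around the equilibrium, the benefit split depends on the relative slopes, which at a point are proportional to the elasticities.
Buyer share = εs/(εs + |εd|) = 3.2/(3.2 + 2.2) = 16/27; seller share = |εd|/(εs + |εd|) = 11/27.

Consumer share = 16/27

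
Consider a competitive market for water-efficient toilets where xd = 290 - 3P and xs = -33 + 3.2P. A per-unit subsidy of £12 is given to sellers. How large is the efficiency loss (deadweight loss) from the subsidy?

Pre-subsidy: 290 - 3P = -33 + 3.2P gives P* = 1615/31, x* = 4145/31.
With the subsidy, sellers receive Ps = Pb + 12 for each unit, where Pb is the price buyers pay.
Supply in terms of Pb becomes xs = -33 + 3.2(Pb + 12) = 5.4 + 3.2Pb. Setting this equal to demand: 290 - 3Pb = 5.4 + 3.2Pb, so Pb = 1423/31.
Sellers receive Ps = 1423/31 + 12 = 1795/31; x' = 290 − 3·(1423/31) = 4721/31.
The subsidy expands output by 4721/31 − 4145/31 = 576/31 past the efficient level; on those units the gap between marginal cost and willingness to pay runs from 0 up to 12.
DWL = ½ × 12 × 576/31 = 3456/31.

Deadweight loss = 3456/31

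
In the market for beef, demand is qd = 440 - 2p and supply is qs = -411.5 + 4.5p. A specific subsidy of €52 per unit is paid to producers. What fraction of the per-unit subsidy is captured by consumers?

Consumer share = 9/13

Pre-subsidy: 440 - 2p = -411.5 + 4.5p gives p* = 131, q* = 178.
With the subsidy, sellers receive ps = pb + 52 for each unit, where pb is the price buyers pay.
Supply in terms of pb becomes qs = -411.5 + 4.5(pb + 52) = -177.5 + 4.5pb. Setting this equal to demand: 440 - 2pb = -177.5 + 4.5pb, so pb = 95.
Sellers receive ps = 95 + 52 = 147; q' = 440 − 2·95 = 250.
Buyers' price falls by p* − pb = 131 − 95 = 36; sellers' price rises by ps − p* = 147 − 131 = 16.
So consumers capture 36/52 = 9/13 of each unit of subsidy.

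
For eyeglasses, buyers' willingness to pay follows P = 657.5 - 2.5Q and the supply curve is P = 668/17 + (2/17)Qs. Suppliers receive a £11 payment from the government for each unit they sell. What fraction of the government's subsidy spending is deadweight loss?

DWL / government spending = 187/21393

Pre-subsidy: 657.5 - 2.5Q = 668/17 + (2/17)Q gives Q* = 21019/89 and P* = 5970/89.
With the subsidy, sellers receive Ps = Pb + 11 for each unit, where Pb is the price buyers pay.
On the curves, Pb = 657.5 - 2.5Q and Ps = 668/17 + (2/17)Q; the wedge Ps − Pb = 11 gives 668/17 + (2/17)Q − (657.5 - 2.5Q) = 11, so Q' = 21393/89.
Then Pb = 657.5 − 2.5·(21393/89) = 5035/89 and Ps = 668/17 + (2/17)·(21393/89) = 6014/89.
ΔCS = ½(21019/89 + 21393/89)(5970/89 − 5035/89) = 19827610/7921; ΔPS = ½(21019/89 + 21393/89)(6014/89 − 5970/89) = 933064/7921.
Government spending = 11 × 21393/89 = 235323/89.
DWL = ½ × 11 × (21393/89 − 21019/89) = 2057/89; fraction = (2057/89) / (235323/89) = 187/21393.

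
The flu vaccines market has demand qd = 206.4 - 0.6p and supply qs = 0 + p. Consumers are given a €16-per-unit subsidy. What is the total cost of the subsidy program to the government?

Pre-subsidy: 206.4 - 0.6p = 0 + p gives p* = 129, q* = 129.
With the rebate, buyers effectively pay pb = ps − 16, where ps is the price sellers receive.
Demand in terms of ps becomes qd = 206.4 − 0.6(ps − 16) = 216 - 0.6ps. Setting this equal to supply: 216 - 0.6ps = 0 + ps, so ps = 135.
Buyers pay pb = 135 − 16 = 119; q' = 0 + 1·135 = 135.
Government outlay = subsidy × quantity = 16 × 135 = 2160.

Government cost = €2160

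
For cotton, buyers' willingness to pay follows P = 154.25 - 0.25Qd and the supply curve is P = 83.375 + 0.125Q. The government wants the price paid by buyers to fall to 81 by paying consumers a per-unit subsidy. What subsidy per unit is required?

At a buyer price of 81, quantity demanded is 617 − 4·81 = 293.
Sellers supply 293 only when they receive Ps = 83.375 + 0.125·293 = 120.
s = Ps − Pb = 120 − 81 = 39.

Required subsidy s = 39 per unit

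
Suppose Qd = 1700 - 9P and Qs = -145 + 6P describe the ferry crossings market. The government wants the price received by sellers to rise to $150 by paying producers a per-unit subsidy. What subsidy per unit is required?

Required subsidy s = $45 per unit

At a seller price of 150, quantity supplied is -145 + 6·150 = 755.
Buyers absorb 755 only when they pay Pb with 1700 − 9·Pb = 755, i.e. Pb = 105.
s = Ps − Pb = 150 − 105 = 45.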